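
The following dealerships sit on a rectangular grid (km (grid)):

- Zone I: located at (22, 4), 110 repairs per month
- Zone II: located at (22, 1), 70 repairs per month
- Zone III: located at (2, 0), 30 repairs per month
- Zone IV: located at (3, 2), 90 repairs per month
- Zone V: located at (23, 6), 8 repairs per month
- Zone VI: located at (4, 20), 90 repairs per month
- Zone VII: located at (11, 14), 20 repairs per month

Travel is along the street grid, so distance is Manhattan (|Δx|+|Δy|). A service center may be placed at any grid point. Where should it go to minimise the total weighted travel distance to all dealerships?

Manhattan distance separates: Σwᵢ(|x−xᵢ|+|y−yᵢ|) = Σwᵢ|x−xᵢ| + Σwᵢ|y−yᵢ|, so x and y are optimised independently as 1-D weighted medians.
Total weight W = 418; half = 209.
x-coordinate, sorted with cumulative weight:
  x=2 (Zone III, w=30) cum 30
  x=3 (Zone IV, w=90) cum 120
  x=4 (Zone VI, w=90) cum 210  ← median
  x=11 (Zone VII, w=20) cum 230
  x=22 (Zone I, w=110) cum 340
  x=22 (Zone II, w=70) cum 410
  x=23 (Zone V, w=8) cum 418
⇒ x* = 4
y-coordinate, sorted with cumulative weight:
  y=0 (Zone III, w=30) cum 30
  y=1 (Zone II, w=70) cum 100
  y=2 (Zone IV, w=90) cum 190
  y=4 (Zone I, w=110) cum 300  ← median
  y=6 (Zone V, w=8) cum 308
  y=14 (Zone VII, w=20) cum 328
  y=20 (Zone VI, w=90) cum 418
⇒ y* = 4

(4, 4)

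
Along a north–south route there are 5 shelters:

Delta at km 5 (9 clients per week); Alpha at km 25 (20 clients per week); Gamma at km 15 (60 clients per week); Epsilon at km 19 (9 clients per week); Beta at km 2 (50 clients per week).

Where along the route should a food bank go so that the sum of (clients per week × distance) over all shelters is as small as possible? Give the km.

x = 15

For a sum of weighted absolute distances on a line, the optimum is the weighted median (not the mean). Total weight W = 148; half-weight = 74.
Sort by position and accumulate weight:
  km 2 (Beta, w=50) → cum 50
  km 5 (Delta, w=9) → cum 59
  km 15 (Gamma, w=60) → cum 119  ≥ 74 → median here
  km 19 (Epsilon, w=9) → cum 128
  km 25 (Alpha, w=20) → cum 148
Optimal location: km 15.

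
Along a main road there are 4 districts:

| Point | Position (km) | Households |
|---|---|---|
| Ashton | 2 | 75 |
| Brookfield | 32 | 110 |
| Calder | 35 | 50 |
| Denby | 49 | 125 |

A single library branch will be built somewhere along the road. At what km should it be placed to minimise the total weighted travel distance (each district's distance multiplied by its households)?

For a sum of weighted absolute distances on a line, the optimum is the weighted median (not the mean). Total weight W = 360; half-weight = 180.
Sort by position and accumulate weight:
  km 2 (Ashton, w=75) → cum 75
  km 32 (Brookfield, w=110) → cum 185  ≥ 180 → median here
  km 35 (Calder, w=50) → cum 235
  km 49 (Denby, w=125) → cum 360
Optimal location: km 32.

x = 32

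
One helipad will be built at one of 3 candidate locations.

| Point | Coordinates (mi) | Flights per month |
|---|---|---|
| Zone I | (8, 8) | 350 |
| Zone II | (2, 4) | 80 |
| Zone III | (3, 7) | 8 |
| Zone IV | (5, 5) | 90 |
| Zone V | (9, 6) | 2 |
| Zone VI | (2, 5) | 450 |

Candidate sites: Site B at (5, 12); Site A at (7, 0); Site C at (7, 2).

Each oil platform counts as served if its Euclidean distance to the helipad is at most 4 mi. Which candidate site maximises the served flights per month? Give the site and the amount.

Site C, covering 90

Coverage radius r = 4 mi; a point is covered iff (Δx)²+(Δy)² ≤ 4² = 16.
  Site B (5, 12): covers {none} → 0
  Site A (7, 0): covers {none} → 0
  Site C (7, 2): covers {Zone IV} → 90
Maximum coverage at Site C: 90 flights per month.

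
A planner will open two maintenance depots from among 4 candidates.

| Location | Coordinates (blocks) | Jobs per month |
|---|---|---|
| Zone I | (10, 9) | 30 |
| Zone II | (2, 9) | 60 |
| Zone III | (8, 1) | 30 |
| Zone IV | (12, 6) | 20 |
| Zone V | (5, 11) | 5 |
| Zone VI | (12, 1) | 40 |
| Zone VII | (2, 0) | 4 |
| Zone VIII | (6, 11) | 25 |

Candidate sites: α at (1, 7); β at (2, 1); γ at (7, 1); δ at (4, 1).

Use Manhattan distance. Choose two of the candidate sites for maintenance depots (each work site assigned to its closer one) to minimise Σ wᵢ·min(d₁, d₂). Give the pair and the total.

Evaluate every pair (each demand assigned to the nearer of the two):
  {α, γ}: total = 1229
  {α, δ}: total = 1467
  {β, γ}: total = 1579
  {α, β}: total = 1599
  {γ, δ}: total = 1702
  {β, δ}: total = 1959
Best pair: {α, γ} with total 1229.

{α, γ}, total 1229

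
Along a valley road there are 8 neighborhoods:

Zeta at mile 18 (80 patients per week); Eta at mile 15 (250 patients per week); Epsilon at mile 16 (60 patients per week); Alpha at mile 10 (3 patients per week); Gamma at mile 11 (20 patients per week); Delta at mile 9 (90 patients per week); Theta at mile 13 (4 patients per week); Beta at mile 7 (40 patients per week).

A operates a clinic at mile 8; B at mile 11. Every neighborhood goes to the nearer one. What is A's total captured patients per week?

130

The indifferent point is the midpoint (8+11)/2 = 9.5; neighborhoods left of it (closer to A at 8) go to A, those right go to B.
  Beta at 7 (w=40) → A
  Delta at 9 (w=90) → A
  Alpha at 10 (w=3) → B
  Gamma at 11 (w=20) → B
  Theta at 13 (w=4) → B
  Eta at 15 (w=250) → B
  Epsilon at 16 (w=60) → B
  Zeta at 18 (w=80) → B
A captures 130; B captures 417.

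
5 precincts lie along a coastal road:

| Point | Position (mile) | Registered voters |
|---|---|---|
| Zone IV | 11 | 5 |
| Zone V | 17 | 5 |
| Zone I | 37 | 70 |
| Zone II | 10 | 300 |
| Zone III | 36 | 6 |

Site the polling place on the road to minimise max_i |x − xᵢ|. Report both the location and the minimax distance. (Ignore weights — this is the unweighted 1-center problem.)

The 1-center on a line is the midpoint of the two extreme points: leftmost at 10, rightmost at 37.
Optimal location = (10 + 37)/2 = 23.5; maximum distance = (37 − 10)/2 = 13.5.

location 23.5, max distance 13.5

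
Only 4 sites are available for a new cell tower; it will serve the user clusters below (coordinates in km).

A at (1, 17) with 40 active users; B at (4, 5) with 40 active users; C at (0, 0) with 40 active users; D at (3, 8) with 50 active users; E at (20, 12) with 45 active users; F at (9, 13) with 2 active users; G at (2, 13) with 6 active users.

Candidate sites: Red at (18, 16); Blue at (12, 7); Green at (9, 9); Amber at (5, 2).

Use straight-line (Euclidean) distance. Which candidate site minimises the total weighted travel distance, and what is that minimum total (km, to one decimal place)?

Total weighted distance at each candidate:
  Red (18, 16): total = 3524.6
  Blue (12, 7): total = 2440.9
  Green (9, 9): total = 2091.4
  Amber (5, 2): total = 2182.2
Minimum is at Green with total 2091.4 km.

Green, total 2091.4 km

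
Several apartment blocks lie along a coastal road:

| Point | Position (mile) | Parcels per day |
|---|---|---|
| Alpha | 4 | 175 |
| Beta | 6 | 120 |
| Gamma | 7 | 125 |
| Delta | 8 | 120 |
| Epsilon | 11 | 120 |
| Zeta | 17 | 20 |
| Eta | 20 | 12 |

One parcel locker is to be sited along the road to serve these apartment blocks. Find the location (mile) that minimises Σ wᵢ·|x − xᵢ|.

x = 7

For a sum of weighted absolute distances on a line, the optimum is the weighted median (not the mean). Total weight W = 692; half-weight = 346.
Sort by position and accumulate weight:
  mile 4 (Alpha, w=175) → cum 175
  mile 6 (Beta, w=120) → cum 295
  mile 7 (Gamma, w=125) → cum 420  ≥ 346 → median here
  mile 8 (Delta, w=120) → cum 540
  mile 11 (Epsilon, w=120) → cum 660
  mile 17 (Zeta, w=20) → cum 680
  mile 20 (Eta, w=12) → cum 692
Optimal location: mile 7.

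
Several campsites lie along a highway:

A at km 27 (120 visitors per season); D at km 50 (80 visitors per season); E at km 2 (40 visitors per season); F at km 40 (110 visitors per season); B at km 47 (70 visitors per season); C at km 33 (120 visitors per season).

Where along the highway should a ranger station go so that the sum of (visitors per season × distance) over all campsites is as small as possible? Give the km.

For a sum of weighted absolute distances on a line, the optimum is the weighted median (not the mean). Total weight W = 540; half-weight = 270.
Sort by position and accumulate weight:
  km 2 (E, w=40) → cum 40
  km 27 (A, w=120) → cum 160
  km 33 (C, w=120) → cum 280  ≥ 270 → median here
  km 40 (F, w=110) → cum 390
  km 47 (B, w=70) → cum 460
  km 50 (D, w=80) → cum 540
Optimal location: km 33.

x = 33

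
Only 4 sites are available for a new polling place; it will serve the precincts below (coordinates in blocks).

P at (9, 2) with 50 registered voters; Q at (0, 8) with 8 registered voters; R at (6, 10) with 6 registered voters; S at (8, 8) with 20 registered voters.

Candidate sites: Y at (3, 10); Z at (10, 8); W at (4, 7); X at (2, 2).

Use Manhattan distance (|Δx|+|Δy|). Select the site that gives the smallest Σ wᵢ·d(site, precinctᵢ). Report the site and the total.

Z, total 506 blocks

Total weighted distance at each candidate:
  Y (3, 10): total = 898
  Z (10, 8): total = 506
  W (4, 7): total = 670
  X (2, 2): total = 726
Minimum is at Z with total 506 blocks.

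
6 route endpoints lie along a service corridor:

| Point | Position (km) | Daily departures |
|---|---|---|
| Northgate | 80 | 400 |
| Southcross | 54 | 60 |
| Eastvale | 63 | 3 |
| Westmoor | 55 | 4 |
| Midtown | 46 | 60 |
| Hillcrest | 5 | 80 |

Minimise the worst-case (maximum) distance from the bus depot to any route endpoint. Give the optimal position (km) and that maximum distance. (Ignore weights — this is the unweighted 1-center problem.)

location 42.5, max distance 37.5

The 1-center on a line is the midpoint of the two extreme points: leftmost at 5, rightmost at 80.
Optimal location = (5 + 80)/2 = 42.5; maximum distance = (80 − 5)/2 = 37.5.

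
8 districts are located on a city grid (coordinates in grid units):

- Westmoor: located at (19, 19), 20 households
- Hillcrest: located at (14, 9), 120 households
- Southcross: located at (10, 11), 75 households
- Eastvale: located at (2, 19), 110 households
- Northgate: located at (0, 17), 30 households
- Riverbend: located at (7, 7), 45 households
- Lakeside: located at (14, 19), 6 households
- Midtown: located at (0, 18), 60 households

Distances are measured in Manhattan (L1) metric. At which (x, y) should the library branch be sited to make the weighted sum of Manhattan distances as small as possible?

(7, 11)

Manhattan distance separates: Σwᵢ(|x−xᵢ|+|y−yᵢ|) = Σwᵢ|x−xᵢ| + Σwᵢ|y−yᵢ|, so x and y are optimised independently as 1-D weighted medians.
Total weight W = 466; half = 233.
x-coordinate, sorted with cumulative weight:
  x=0 (Northgate, w=30) cum 30
  x=0 (Midtown, w=60) cum 90
  x=2 (Eastvale, w=110) cum 200
  x=7 (Riverbend, w=45) cum 245  ← median
  x=10 (Southcross, w=75) cum 320
  x=14 (Hillcrest, w=120) cum 440
  x=14 (Lakeside, w=6) cum 446
  x=19 (Westmoor, w=20) cum 466
⇒ x* = 7
y-coordinate, sorted with cumulative weight:
  y=7 (Riverbend, w=45) cum 45
  y=9 (Hillcrest, w=120) cum 165
  y=11 (Southcross, w=75) cum 240  ← median
  y=17 (Northgate, w=30) cum 270
  y=18 (Midtown, w=60) cum 330
  y=19 (Westmoor, w=20) cum 350
  y=19 (Eastvale, w=110) cum 460
  y=19 (Lakeside, w=6) cum 466
⇒ y* = 11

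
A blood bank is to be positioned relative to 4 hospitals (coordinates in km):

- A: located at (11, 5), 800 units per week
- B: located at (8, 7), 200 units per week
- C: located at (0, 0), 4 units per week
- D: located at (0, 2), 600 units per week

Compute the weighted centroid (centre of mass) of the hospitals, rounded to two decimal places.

(6.48, 4.11)

The minimiser of Σwᵢ‖p−pᵢ‖² is the weighted centroid p* = (Σwᵢpᵢ)/(Σwᵢ).
Σwᵢ = 1604.
Σwᵢxᵢ = 800·11 + 200·8 + 4·0 + 600·0 = 10400.
Σwᵢyᵢ = 800·5 + 200·7 + 4·0 + 600·2 = 6600.
x* = 10400/1604 = 6.48, y* = 6600/1604 = 4.11.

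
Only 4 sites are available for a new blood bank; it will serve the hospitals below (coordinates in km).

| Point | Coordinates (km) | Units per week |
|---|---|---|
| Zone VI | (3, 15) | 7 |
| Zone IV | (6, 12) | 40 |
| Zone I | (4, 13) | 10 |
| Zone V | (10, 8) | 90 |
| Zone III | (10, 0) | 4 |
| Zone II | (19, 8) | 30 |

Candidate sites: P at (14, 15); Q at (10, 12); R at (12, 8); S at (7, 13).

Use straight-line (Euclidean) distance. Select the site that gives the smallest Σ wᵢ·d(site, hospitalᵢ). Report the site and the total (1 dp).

R, total 885.6 km

Total weighted distance at each candidate:
  P (14, 15): total = 1566.5
  Q (10, 12): total = 977.6
  R (12, 8): total = 885.6
  S (7, 13): total = 1086.0
Minimum is at R with total 885.6 km.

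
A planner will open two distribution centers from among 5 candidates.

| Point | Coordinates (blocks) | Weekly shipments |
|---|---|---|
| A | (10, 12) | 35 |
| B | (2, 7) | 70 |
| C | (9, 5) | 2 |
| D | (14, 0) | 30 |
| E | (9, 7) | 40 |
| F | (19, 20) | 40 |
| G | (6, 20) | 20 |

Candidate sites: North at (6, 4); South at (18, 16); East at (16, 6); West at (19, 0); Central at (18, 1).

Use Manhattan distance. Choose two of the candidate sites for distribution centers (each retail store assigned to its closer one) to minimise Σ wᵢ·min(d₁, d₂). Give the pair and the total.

{North, South}, total 2038

Evaluate every pair (each demand assigned to the nearer of the two):
  {North, South}: total = 2038
  {North, East}: total = 2398
  {North, West}: total = 2428
  {North, Central}: total = 2428
  {South, East}: total = 2566
  {East, West}: total = 3116
  {East, Central}: total = 3116
  {South, Central}: total = 3256
  {South, West}: total = 3480
  {West, Central}: total = 4401
Best pair: {North, South} with total 2038.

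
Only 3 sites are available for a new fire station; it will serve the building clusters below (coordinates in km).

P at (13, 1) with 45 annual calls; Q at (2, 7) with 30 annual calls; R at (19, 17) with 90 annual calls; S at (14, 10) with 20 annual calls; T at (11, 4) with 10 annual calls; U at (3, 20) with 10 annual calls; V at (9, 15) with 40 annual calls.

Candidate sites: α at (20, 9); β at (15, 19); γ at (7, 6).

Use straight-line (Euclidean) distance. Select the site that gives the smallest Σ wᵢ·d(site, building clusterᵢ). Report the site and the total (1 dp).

β, total 2493.4 km

Total weighted distance at each candidate:
  α (20, 9): total = 2675.6
  β (15, 19): total = 2493.4
  γ (7, 6): total = 2689.9
Minimum is at β with total 2493.4 km.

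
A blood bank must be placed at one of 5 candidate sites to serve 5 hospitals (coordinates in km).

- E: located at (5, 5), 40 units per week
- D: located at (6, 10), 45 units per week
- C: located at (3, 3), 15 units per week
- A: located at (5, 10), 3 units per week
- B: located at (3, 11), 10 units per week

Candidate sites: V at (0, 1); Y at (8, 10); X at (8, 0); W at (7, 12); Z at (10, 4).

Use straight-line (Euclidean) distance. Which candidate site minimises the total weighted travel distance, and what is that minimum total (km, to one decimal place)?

Total weighted distance at each candidate:
  V (0, 1): total = 932.2
  Y (8, 10): total = 512.3
  X (8, 0): total = 931.8
  W (7, 12): total = 589.3
  Z (10, 4): total = 757.0
Minimum is at Y with total 512.3 km.

Y, total 512.3 km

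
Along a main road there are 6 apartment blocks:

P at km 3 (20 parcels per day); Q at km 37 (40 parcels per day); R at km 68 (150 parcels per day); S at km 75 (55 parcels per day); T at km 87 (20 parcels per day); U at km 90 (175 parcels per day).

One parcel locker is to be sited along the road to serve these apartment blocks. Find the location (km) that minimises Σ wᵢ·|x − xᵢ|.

x = 75

For a sum of weighted absolute distances on a line, the optimum is the weighted median (not the mean). Total weight W = 460; half-weight = 230.
Sort by position and accumulate weight:
  km 3 (P, w=20) → cum 20
  km 37 (Q, w=40) → cum 60
  km 68 (R, w=150) → cum 210
  km 75 (S, w=55) → cum 265  ≥ 230 → median here
  km 87 (T, w=20) → cum 285
  km 90 (U, w=175) → cum 460
Optimal location: km 75.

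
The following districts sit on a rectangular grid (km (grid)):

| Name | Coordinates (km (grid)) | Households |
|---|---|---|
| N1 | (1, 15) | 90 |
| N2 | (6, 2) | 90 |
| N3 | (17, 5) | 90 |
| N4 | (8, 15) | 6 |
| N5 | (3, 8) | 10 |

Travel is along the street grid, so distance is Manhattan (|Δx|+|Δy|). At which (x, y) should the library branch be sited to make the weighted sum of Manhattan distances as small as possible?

Manhattan distance separates: Σwᵢ(|x−xᵢ|+|y−yᵢ|) = Σwᵢ|x−xᵢ| + Σwᵢ|y−yᵢ|, so x and y are optimised independently as 1-D weighted medians.
Total weight W = 286; half = 143.
x-coordinate, sorted with cumulative weight:
  x=1 (N1, w=90) cum 90
  x=3 (N5, w=10) cum 100
  x=6 (N2, w=90) cum 190  ← median
  x=8 (N4, w=6) cum 196
  x=17 (N3, w=90) cum 286
⇒ x* = 6
y-coordinate, sorted with cumulative weight:
  y=2 (N2, w=90) cum 90
  y=5 (N3, w=90) cum 180  ← median
  y=8 (N5, w=10) cum 190
  y=15 (N1, w=90) cum 280
  y=15 (N4, w=6) cum 286
⇒ y* = 5

(6, 5)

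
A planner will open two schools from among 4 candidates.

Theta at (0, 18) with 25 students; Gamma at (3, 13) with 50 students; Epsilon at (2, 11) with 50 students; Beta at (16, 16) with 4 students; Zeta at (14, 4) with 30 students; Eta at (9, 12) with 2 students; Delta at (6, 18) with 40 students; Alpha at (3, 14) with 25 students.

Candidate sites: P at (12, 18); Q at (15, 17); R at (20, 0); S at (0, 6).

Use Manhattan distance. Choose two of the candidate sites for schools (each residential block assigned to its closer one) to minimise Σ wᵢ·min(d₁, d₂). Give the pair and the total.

{P, S}, total 2187

Evaluate every pair (each demand assigned to the nearer of the two):
  {P, S}: total = 2187
  {Q, S}: total = 2275
  {R, S}: total = 2555
  {P, R}: total = 2757
  {P, Q}: total = 2861
  {Q, R}: total = 3255
Best pair: {P, S} with total 2187.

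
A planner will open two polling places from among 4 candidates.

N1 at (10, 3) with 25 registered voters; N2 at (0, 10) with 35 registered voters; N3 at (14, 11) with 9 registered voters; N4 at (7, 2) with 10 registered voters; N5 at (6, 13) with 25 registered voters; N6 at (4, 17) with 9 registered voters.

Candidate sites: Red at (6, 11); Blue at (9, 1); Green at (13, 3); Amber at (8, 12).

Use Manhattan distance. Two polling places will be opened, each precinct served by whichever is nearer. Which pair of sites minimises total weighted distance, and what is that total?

{Red, Blue}, total 544

Evaluate every pair (each demand assigned to the nearer of the two):
  {Red, Blue}: total = 544
  {Red, Green}: total = 584
  {Blue, Amber}: total = 674
  {Green, Amber}: total = 714
  {Red, Amber}: total = 805
  {Blue, Green}: total = 1380
Best pair: {Red, Blue} with total 544.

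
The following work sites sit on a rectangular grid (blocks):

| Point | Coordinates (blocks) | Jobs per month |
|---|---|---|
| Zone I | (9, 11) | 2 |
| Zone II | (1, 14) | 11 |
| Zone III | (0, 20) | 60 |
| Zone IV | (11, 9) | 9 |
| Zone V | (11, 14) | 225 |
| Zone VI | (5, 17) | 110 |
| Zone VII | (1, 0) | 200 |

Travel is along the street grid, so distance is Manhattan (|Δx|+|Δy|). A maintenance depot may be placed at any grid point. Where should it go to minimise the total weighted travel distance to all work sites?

Manhattan distance separates: Σwᵢ(|x−xᵢ|+|y−yᵢ|) = Σwᵢ|x−xᵢ| + Σwᵢ|y−yᵢ|, so x and y are optimised independently as 1-D weighted medians.
Total weight W = 617; half = 308.5.
x-coordinate, sorted with cumulative weight:
  x=0 (Zone III, w=60) cum 60
  x=1 (Zone II, w=11) cum 71
  x=1 (Zone VII, w=200) cum 271
  x=5 (Zone VI, w=110) cum 381  ← median
  x=9 (Zone I, w=2) cum 383
  x=11 (Zone IV, w=9) cum 392
  x=11 (Zone V, w=225) cum 617
⇒ x* = 5
y-coordinate, sorted with cumulative weight:
  y=0 (Zone VII, w=200) cum 200
  y=9 (Zone IV, w=9) cum 209
  y=11 (Zone I, w=2) cum 211
  y=14 (Zone II, w=11) cum 222
  y=14 (Zone V, w=225) cum 447  ← median
  y=17 (Zone VI, w=110) cum 557
  y=20 (Zone III, w=60) cum 617
⇒ y* = 14

(5, 14)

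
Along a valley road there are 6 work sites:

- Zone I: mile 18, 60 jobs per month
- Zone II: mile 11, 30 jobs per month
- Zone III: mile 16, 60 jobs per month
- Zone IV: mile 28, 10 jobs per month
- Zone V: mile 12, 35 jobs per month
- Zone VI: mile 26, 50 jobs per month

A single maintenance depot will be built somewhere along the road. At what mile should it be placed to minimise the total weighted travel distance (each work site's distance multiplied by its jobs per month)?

For a sum of weighted absolute distances on a line, the optimum is the weighted median (not the mean). Total weight W = 245; half-weight = 122.5.
Sort by position and accumulate weight:
  mile 11 (Zone II, w=30) → cum 30
  mile 12 (Zone V, w=35) → cum 65
  mile 16 (Zone III, w=60) → cum 125  ≥ 122.5 → median here
  mile 18 (Zone I, w=60) → cum 185
  mile 26 (Zone VI, w=50) → cum 235
  mile 28 (Zone IV, w=10) → cum 245
Optimal location: mile 16.

x = 16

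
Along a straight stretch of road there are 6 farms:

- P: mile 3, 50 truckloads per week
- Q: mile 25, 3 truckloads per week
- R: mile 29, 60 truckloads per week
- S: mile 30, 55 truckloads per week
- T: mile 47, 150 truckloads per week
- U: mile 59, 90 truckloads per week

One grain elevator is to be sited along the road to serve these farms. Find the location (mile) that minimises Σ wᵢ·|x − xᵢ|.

For a sum of weighted absolute distances on a line, the optimum is the weighted median (not the mean). Total weight W = 408; half-weight = 204.
Sort by position and accumulate weight:
  mile 3 (P, w=50) → cum 50
  mile 25 (Q, w=3) → cum 53
  mile 29 (R, w=60) → cum 113
  mile 30 (S, w=55) → cum 168
  mile 47 (T, w=150) → cum 318  ≥ 204 → median here
  mile 59 (U, w=90) → cum 408
Optimal location: mile 47.

x = 47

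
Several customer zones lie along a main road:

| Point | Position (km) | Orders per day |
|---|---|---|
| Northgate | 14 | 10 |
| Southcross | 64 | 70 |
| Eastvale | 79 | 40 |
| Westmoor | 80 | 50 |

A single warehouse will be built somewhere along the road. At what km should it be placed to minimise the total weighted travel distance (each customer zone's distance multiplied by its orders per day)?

For a sum of weighted absolute distances on a line, the optimum is the weighted median (not the mean). Total weight W = 170; half-weight = 85.
Sort by position and accumulate weight:
  km 14 (Northgate, w=10) → cum 10
  km 64 (Southcross, w=70) → cum 80
  km 79 (Eastvale, w=40) → cum 120  ≥ 85 → median here
  km 80 (Westmoor, w=50) → cum 170
Optimal location: km 79.

x = 79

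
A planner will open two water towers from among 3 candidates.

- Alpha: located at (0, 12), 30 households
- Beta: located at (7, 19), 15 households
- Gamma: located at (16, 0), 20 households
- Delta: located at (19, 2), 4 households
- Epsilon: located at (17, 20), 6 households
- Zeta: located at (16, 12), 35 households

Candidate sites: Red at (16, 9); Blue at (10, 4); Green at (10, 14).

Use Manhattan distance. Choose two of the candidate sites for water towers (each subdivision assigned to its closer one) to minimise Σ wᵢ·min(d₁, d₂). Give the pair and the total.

Evaluate every pair (each demand assigned to the nearer of the two):
  {Red, Green}: total = 877
  {Blue, Green}: total = 1082
  {Red, Blue}: total = 1207
Best pair: {Red, Green} with total 877.

{Red, Green}, total 877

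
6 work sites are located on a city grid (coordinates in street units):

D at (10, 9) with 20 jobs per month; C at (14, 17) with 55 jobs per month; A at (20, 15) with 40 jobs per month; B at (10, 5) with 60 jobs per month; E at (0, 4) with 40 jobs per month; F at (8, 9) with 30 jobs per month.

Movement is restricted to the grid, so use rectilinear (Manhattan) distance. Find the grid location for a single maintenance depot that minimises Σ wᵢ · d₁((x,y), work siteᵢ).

(10, 9)

Manhattan distance separates: Σwᵢ(|x−xᵢ|+|y−yᵢ|) = Σwᵢ|x−xᵢ| + Σwᵢ|y−yᵢ|, so x and y are optimised independently as 1-D weighted medians.
Total weight W = 245; half = 122.5.
x-coordinate, sorted with cumulative weight:
  x=0 (E, w=40) cum 40
  x=8 (F, w=30) cum 70
  x=10 (D, w=20) cum 90
  x=10 (B, w=60) cum 150  ← median
  x=14 (C, w=55) cum 205
  x=20 (A, w=40) cum 245
⇒ x* = 10
y-coordinate, sorted with cumulative weight:
  y=4 (E, w=40) cum 40
  y=5 (B, w=60) cum 100
  y=9 (D, w=20) cum 120
  y=9 (F, w=30) cum 150  ← median
  y=15 (A, w=40) cum 190
  y=17 (C, w=55) cum 245
⇒ y* = 9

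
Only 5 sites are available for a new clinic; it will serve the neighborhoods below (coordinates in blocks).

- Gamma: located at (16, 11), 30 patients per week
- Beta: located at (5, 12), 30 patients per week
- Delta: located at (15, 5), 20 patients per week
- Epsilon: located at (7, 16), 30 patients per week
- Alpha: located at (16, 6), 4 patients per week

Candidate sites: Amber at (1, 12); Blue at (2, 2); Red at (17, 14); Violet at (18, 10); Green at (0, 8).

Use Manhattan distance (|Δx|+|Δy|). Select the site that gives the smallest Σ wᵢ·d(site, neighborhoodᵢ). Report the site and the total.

Total weighted distance at each candidate:
  Amber (1, 12): total = 1404
  Blue (2, 2): total = 2042
  Red (17, 14): total = 1156
  Violet (18, 10): total = 1234
  Green (0, 8): total = 1722
Minimum is at Red with total 1156 blocks.

Red, total 1156 blocks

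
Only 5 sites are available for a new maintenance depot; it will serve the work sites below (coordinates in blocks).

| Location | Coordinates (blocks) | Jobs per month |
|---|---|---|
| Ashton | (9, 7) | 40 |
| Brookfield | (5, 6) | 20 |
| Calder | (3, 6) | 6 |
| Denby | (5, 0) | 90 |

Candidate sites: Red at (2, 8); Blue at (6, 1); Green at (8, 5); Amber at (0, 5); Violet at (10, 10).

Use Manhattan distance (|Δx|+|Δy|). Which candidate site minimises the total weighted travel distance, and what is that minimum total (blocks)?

Total weighted distance at each candidate:
  Red (2, 8): total = 1428
  Blue (6, 1): total = 708
  Green (8, 5): total = 956
  Amber (0, 5): total = 1484
  Violet (10, 10): total = 1756
Minimum is at Blue with total 708 blocks.

Blue, total 708 blocks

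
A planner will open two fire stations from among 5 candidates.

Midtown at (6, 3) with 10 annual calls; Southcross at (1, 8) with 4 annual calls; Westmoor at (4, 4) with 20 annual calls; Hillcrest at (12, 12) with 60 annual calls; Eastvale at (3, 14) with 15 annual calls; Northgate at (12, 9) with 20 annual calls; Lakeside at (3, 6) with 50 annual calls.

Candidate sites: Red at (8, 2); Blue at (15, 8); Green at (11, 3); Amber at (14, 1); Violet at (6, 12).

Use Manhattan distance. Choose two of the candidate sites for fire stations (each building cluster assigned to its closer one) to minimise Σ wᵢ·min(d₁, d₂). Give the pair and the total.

{Red, Violet}, total 1251

Evaluate every pair (each demand assigned to the nearer of the two):
  {Red, Violet}: total = 1251
  {Green, Violet}: total = 1271
  {Blue, Violet}: total = 1291
  {Amber, Violet}: total = 1391
  {Red, Blue}: total = 1407
  {Blue, Green}: total = 1586
  {Red, Green}: total = 1647
  {Green, Amber}: total = 1845
  {Blue, Amber}: total = 1886
  {Red, Amber}: total = 1887
Best pair: {Red, Violet} with total 1251.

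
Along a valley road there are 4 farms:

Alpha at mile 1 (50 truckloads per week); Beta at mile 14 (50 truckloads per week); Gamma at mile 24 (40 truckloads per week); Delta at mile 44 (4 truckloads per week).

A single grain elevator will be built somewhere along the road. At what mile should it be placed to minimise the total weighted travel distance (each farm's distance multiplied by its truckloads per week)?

For a sum of weighted absolute distances on a line, the optimum is the weighted median (not the mean). Total weight W = 144; half-weight = 72.
Sort by position and accumulate weight:
  mile 1 (Alpha, w=50) → cum 50
  mile 14 (Beta, w=50) → cum 100  ≥ 72 → median here
  mile 24 (Gamma, w=40) → cum 140
  mile 44 (Delta, w=4) → cum 144
Optimal location: mile 14.

x = 14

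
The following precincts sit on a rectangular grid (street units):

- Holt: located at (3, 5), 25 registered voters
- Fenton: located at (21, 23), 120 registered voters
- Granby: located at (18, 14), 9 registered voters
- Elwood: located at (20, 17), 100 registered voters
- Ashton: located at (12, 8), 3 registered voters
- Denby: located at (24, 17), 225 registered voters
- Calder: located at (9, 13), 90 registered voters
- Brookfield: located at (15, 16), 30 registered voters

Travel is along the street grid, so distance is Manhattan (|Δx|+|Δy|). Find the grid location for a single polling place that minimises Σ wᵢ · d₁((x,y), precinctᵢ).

(21, 17)

Manhattan distance separates: Σwᵢ(|x−xᵢ|+|y−yᵢ|) = Σwᵢ|x−xᵢ| + Σwᵢ|y−yᵢ|, so x and y are optimised independently as 1-D weighted medians.
Total weight W = 602; half = 301.
x-coordinate, sorted with cumulative weight:
  x=3 (Holt, w=25) cum 25
  x=9 (Calder, w=90) cum 115
  x=12 (Ashton, w=3) cum 118
  x=15 (Brookfield, w=30) cum 148
  x=18 (Granby, w=9) cum 157
  x=20 (Elwood, w=100) cum 257
  x=21 (Fenton, w=120) cum 377  ← median
  x=24 (Denby, w=225) cum 602
⇒ x* = 21
y-coordinate, sorted with cumulative weight:
  y=5 (Holt, w=25) cum 25
  y=8 (Ashton, w=3) cum 28
  y=13 (Calder, w=90) cum 118
  y=14 (Granby, w=9) cum 127
  y=16 (Brookfield, w=30) cum 157
  y=17 (Elwood, w=100) cum 257
  y=17 (Denby, w=225) cum 482  ← median
  y=23 (Fenton, w=120) cum 602
⇒ y* = 17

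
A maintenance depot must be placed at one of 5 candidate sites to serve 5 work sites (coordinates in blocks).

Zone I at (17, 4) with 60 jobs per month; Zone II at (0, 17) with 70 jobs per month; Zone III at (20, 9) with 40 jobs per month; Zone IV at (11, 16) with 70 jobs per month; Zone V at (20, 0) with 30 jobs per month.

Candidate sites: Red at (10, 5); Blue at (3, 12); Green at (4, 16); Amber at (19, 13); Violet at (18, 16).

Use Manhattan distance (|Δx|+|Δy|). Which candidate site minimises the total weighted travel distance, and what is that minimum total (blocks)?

Total weighted distance at each candidate:
  Red (10, 5): total = 3870
  Blue (3, 12): total = 4390
  Green (4, 16): total = 4220
  Amber (19, 13): total = 3660
  Violet (18, 16): total = 3500
Minimum is at Violet with total 3500 blocks.

Violet, total 3500 blocks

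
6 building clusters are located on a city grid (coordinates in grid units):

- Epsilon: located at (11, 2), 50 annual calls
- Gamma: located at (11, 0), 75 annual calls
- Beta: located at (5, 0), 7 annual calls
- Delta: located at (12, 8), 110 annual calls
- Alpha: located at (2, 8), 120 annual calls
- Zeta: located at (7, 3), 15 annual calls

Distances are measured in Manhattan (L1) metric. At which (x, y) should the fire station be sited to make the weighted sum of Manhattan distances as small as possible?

(11, 8)

Manhattan distance separates: Σwᵢ(|x−xᵢ|+|y−yᵢ|) = Σwᵢ|x−xᵢ| + Σwᵢ|y−yᵢ|, so x and y are optimised independently as 1-D weighted medians.
Total weight W = 377; half = 188.5.
x-coordinate, sorted with cumulative weight:
  x=2 (Alpha, w=120) cum 120
  x=5 (Beta, w=7) cum 127
  x=7 (Zeta, w=15) cum 142
  x=11 (Epsilon, w=50) cum 192  ← median
  x=11 (Gamma, w=75) cum 267
  x=12 (Delta, w=110) cum 377
⇒ x* = 11
y-coordinate, sorted with cumulative weight:
  y=0 (Gamma, w=75) cum 75
  y=0 (Beta, w=7) cum 82
  y=2 (Epsilon, w=50) cum 132
  y=3 (Zeta, w=15) cum 147
  y=8 (Delta, w=110) cum 257  ← median
  y=8 (Alpha, w=120) cum 377
⇒ y* = 8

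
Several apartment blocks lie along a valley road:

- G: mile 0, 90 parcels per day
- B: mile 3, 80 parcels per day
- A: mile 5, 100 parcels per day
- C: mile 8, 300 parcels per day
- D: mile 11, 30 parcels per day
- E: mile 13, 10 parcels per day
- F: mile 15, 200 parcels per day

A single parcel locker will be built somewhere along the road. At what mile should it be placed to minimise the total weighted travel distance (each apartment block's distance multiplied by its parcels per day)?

x = 8

For a sum of weighted absolute distances on a line, the optimum is the weighted median (not the mean). Total weight W = 810; half-weight = 405.
Sort by position and accumulate weight:
  mile 0 (G, w=90) → cum 90
  mile 3 (B, w=80) → cum 170
  mile 5 (A, w=100) → cum 270
  mile 8 (C, w=300) → cum 570  ≥ 405 → median here
  mile 11 (D, w=30) → cum 600
  mile 13 (E, w=10) → cum 610
  mile 15 (F, w=200) → cum 810
Optimal location: mile 8.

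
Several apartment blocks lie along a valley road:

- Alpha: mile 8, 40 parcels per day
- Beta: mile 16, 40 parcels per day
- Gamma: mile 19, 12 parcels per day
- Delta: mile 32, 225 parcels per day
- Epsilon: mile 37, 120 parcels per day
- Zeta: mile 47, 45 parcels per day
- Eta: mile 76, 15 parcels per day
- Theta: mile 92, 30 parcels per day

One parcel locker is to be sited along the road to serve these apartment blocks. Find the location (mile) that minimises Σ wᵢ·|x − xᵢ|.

For a sum of weighted absolute distances on a line, the optimum is the weighted median (not the mean). Total weight W = 527; half-weight = 263.5.
Sort by position and accumulate weight:
  mile 8 (Alpha, w=40) → cum 40
  mile 16 (Beta, w=40) → cum 80
  mile 19 (Gamma, w=12) → cum 92
  mile 32 (Delta, w=225) → cum 317  ≥ 263.5 → median here
  mile 37 (Epsilon, w=120) → cum 437
  mile 47 (Zeta, w=45) → cum 482
  mile 76 (Eta, w=15) → cum 497
  mile 92 (Theta, w=30) → cum 527
Optimal location: mile 32.

x = 32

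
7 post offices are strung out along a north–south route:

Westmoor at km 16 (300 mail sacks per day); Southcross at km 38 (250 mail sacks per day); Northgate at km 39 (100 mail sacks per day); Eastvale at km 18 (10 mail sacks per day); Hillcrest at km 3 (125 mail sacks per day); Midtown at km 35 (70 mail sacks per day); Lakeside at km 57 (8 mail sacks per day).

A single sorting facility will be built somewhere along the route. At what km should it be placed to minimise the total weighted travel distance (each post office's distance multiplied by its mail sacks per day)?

x = 18

For a sum of weighted absolute distances on a line, the optimum is the weighted median (not the mean). Total weight W = 863; half-weight = 431.5.
Sort by position and accumulate weight:
  km 3 (Hillcrest, w=125) → cum 125
  km 16 (Westmoor, w=300) → cum 425
  km 18 (Eastvale, w=10) → cum 435  ≥ 431.5 → median here
  km 35 (Midtown, w=70) → cum 505
  km 38 (Southcross, w=250) → cum 755
  km 39 (Northgate, w=100) → cum 855
  km 57 (Lakeside, w=8) → cum 863
Optimal location: km 18.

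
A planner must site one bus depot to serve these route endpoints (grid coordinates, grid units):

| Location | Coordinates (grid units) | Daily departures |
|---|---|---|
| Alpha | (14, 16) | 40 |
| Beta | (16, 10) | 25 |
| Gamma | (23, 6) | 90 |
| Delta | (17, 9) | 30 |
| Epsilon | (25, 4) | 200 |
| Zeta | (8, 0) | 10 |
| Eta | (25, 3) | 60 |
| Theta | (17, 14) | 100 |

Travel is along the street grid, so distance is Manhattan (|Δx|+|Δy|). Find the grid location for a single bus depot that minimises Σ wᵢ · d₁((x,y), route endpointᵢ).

Manhattan distance separates: Σwᵢ(|x−xᵢ|+|y−yᵢ|) = Σwᵢ|x−xᵢ| + Σwᵢ|y−yᵢ|, so x and y are optimised independently as 1-D weighted medians.
Total weight W = 555; half = 277.5.
x-coordinate, sorted with cumulative weight:
  x=8 (Zeta, w=10) cum 10
  x=14 (Alpha, w=40) cum 50
  x=16 (Beta, w=25) cum 75
  x=17 (Delta, w=30) cum 105
  x=17 (Theta, w=100) cum 205
  x=23 (Gamma, w=90) cum 295  ← median
  x=25 (Epsilon, w=200) cum 495
  x=25 (Eta, w=60) cum 555
⇒ x* = 23
y-coordinate, sorted with cumulative weight:
  y=0 (Zeta, w=10) cum 10
  y=3 (Eta, w=60) cum 70
  y=4 (Epsilon, w=200) cum 270
  y=6 (Gamma, w=90) cum 360  ← median
  y=9 (Delta, w=30) cum 390
  y=10 (Beta, w=25) cum 415
  y=14 (Theta, w=100) cum 515
  y=16 (Alpha, w=40) cum 555
⇒ y* = 6

(23, 6)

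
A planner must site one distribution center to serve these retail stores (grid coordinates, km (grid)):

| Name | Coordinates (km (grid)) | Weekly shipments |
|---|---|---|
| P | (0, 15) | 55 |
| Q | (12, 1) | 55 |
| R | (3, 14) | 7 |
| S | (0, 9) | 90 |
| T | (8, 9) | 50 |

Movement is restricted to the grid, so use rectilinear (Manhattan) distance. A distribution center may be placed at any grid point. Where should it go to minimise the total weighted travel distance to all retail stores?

Manhattan distance separates: Σwᵢ(|x−xᵢ|+|y−yᵢ|) = Σwᵢ|x−xᵢ| + Σwᵢ|y−yᵢ|, so x and y are optimised independently as 1-D weighted medians.
Total weight W = 257; half = 128.5.
x-coordinate, sorted with cumulative weight:
  x=0 (P, w=55) cum 55
  x=0 (S, w=90) cum 145  ← median
  x=3 (R, w=7) cum 152
  x=8 (T, w=50) cum 202
  x=12 (Q, w=55) cum 257
⇒ x* = 0
y-coordinate, sorted with cumulative weight:
  y=1 (Q, w=55) cum 55
  y=9 (S, w=90) cum 145  ← median
  y=9 (T, w=50) cum 195
  y=14 (R, w=7) cum 202
  y=15 (P, w=55) cum 257
⇒ y* = 9

(0, 9)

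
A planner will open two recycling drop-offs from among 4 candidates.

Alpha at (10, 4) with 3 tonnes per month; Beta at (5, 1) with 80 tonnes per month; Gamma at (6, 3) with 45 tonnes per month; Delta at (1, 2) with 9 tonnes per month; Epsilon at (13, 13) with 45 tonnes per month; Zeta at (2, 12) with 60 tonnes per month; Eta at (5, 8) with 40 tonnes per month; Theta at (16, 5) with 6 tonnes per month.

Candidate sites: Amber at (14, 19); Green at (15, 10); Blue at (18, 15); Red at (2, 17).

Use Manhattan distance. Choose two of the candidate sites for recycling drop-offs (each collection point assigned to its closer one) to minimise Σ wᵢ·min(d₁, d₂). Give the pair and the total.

{Green, Red}, total 3458

Evaluate every pair (each demand assigned to the nearer of the two):
  {Green, Red}: total = 3458
  {Blue, Red}: total = 3698
  {Amber, Red}: total = 3722
  {Amber, Green}: total = 4112
  {Green, Blue}: total = 4112
  {Amber, Blue}: total = 5894
Best pair: {Green, Red} with total 3458.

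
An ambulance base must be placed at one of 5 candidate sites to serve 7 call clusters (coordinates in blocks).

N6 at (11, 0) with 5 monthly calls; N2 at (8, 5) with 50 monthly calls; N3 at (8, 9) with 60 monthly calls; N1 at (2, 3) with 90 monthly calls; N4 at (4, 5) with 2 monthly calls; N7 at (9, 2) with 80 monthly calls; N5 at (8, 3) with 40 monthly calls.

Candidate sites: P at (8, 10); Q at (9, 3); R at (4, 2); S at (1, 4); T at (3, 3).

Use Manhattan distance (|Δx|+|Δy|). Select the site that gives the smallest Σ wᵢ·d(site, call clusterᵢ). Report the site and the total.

Q, total 1359 blocks

Total weighted distance at each candidate:
  P (8, 10): total = 2563
  Q (9, 3): total = 1359
  R (4, 2): total = 1931
  S (1, 4): total = 2498
  T (3, 3): total = 1921
Minimum is at Q with total 1359 blocks.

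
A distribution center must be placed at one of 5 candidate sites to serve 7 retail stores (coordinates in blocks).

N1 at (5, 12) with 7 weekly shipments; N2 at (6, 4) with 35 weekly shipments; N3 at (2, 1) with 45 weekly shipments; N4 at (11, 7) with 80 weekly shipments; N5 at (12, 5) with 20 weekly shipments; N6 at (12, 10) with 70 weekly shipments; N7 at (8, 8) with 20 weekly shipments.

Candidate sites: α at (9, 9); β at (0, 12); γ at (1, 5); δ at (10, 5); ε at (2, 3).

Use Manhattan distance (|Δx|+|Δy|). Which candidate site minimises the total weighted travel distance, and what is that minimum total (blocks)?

Total weighted distance at each candidate:
  α (9, 9): total = 1784
  β (0, 12): total = 3990
  γ (1, 5): total = 3012
  δ (10, 5): total = 1669
  ε (2, 3): total = 3039
Minimum is at δ with total 1669 blocks.

δ, total 1669 blocks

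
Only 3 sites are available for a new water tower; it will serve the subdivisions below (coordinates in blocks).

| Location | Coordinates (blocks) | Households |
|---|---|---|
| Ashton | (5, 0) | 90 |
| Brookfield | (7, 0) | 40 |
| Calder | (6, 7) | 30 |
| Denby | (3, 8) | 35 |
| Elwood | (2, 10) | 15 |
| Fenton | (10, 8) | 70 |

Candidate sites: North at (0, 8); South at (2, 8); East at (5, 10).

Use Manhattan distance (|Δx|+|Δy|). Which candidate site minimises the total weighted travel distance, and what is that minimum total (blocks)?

Total weighted distance at each candidate:
  North (0, 8): total = 2845
  South (2, 8): total = 2285
  East (5, 10): total = 2175
Minimum is at East with total 2175 blocks.

East, total 2175 blocks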